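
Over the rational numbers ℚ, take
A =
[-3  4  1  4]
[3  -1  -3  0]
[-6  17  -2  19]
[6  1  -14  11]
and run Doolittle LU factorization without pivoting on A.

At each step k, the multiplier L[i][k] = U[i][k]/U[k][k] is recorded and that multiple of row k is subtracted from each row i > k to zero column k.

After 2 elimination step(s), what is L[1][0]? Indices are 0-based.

L[1][0] = -1

Step 1: pivot at (0,0) is -3.
  row1 ← row1 − (-1)·row0  ⇒  L[1][0]=-1, U row1=(0, 3, -2, 4)
  row2 ← row2 − (2)·row0  ⇒  L[2][0]=2, U row2=(0, 9, -4, 11)
  row3 ← row3 − (-2)·row0  ⇒  L[3][0]=-2, U row3=(0, 9, -12, 19)
Step 2: pivot at (1,1) is 3.
  row2 ← row2 − (3)·row1  ⇒  L[2][1]=3, U row2=(0, 0, 2, -1)
  row3 ← row3 − (3)·row1  ⇒  L[3][1]=3, U row3=(0, 0, -6, 7)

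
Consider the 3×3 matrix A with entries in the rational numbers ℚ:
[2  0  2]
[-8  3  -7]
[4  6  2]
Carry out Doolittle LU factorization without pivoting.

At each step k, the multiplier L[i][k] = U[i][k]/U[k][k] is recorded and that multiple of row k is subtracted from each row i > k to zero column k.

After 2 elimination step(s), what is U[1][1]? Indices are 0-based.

U[1][1] = 3

Step 1: pivot at (0,0) is 2.
  row1 ← row1 − (-4)·row0  ⇒  L[1][0]=-4, U row1=(0, 3, 1)
  row2 ← row2 − (2)·row0  ⇒  L[2][0]=2, U row2=(0, 6, -2)
Step 2: pivot at (1,1) is 3.
  row2 ← row2 − (2)·row1  ⇒  L[2][1]=2, U row2=(0, 0, -4)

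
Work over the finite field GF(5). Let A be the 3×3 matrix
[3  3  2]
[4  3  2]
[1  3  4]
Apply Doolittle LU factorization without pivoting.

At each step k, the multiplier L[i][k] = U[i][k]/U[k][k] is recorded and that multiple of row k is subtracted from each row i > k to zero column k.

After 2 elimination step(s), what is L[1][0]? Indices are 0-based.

L[1][0] = 3

k=0: U[0][0]=3
  eliminate (1,0): mult=3, new row 1: (0, 4, 1); set L[1][0]=3
  eliminate (2,0): mult=2, new row 2: (0, 2, 0); set L[2][0]=2
k=1: U[1][1]=4
  eliminate (2,1): mult=3, new row 2: (0, 0, 2); set L[2][1]=3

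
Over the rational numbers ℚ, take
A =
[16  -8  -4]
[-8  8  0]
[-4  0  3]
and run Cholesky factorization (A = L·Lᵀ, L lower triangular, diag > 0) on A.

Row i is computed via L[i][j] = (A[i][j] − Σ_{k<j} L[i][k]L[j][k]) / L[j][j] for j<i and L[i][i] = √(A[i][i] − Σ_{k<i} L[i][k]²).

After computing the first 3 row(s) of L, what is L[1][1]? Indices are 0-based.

Step 1: L[0][0] = √(16) = 4.
  L[1][0] = (-8) / L[0][0] = -2.
Step 2: L[1][1] = √(4) = 2.
  L[2][0] = (-4) / L[0][0] = -1.
  L[2][1] = (-2) / L[1][1] = -1.
Step 3: L[2][2] = √(1) = 1.

L[1][1] = 2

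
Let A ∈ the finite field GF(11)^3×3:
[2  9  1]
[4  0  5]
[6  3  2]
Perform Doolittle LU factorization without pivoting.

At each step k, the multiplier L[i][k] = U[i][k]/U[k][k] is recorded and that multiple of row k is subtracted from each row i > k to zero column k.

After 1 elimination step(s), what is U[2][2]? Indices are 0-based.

U[2][2] = 10

k=0: U[0][0]=2
  eliminate (1,0): mult=2, new row 1: (0, 4, 3); set L[1][0]=2
  eliminate (2,0): mult=3, new row 2: (0, 9, 10); set L[2][0]=3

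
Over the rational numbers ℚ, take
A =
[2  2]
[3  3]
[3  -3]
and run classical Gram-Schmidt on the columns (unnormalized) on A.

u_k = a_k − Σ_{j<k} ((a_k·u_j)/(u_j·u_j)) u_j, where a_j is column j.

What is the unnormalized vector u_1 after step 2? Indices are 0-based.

Step 1: u_0 = a_0 = (2, 3, 3).
Step 2: u_1 = a_1 − (2/11)·u_0 = (18/11, 27/11, -39/11).

u_1 = (18/11, 27/11, -39/11)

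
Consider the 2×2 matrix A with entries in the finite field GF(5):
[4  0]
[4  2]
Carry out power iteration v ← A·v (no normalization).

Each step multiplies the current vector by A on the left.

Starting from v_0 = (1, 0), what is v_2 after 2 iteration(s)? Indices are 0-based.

v_0 = (1, 0).
v_1 = A·v_0 = (4, 4).
v_2 = A·v_1 = (1, 4).

v_2 = (1, 4)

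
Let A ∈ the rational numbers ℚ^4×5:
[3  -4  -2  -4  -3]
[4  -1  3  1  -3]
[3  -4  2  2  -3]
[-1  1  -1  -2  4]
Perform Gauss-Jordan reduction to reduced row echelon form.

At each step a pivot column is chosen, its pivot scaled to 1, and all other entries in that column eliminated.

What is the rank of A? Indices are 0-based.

pivot(0,0)=3: scale R0 → (1, -4/3, -2/3, -4/3, -1)
  clear (1,0): R1 −= (4)R0 → (0, 13/3, 17/3, 19/3, 1)
  clear (2,0): R2 −= (3)R0 → (0, 0, 4, 6, 0)
  clear (3,0): R3 −= (-1)R0 → (0, -1/3, -5/3, -10/3, 3)
pivot(1,1)=13/3: scale R1 → (0, 1, 17/13, 19/13, 3/13)
  clear (0,1): R0 −= (-4/3)R1 → (1, 0, 14/13, 8/13, -9/13)
  clear (3,1): R3 −= (-1/3)R1 → (0, 0, -16/13, -37/13, 40/13)
pivot(2,2)=4: scale R2 → (0, 0, 1, 3/2, 0)
  clear (0,2): R0 −= (14/13)R2 → (1, 0, 0, -1, -9/13)
  clear (1,2): R1 −= (17/13)R2 → (0, 1, 0, -1/2, 3/13)
  clear (3,2): R3 −= (-16/13)R2 → (0, 0, 0, -1, 40/13)
pivot(3,3)=-1: scale R3 → (0, 0, 0, 1, -40/13)
  clear (0,3): R0 −= (-1)R3 → (1, 0, 0, 0, -49/13)
  clear (1,3): R1 −= (-1/2)R3 → (0, 1, 0, 0, -17/13)
  clear (2,3): R2 −= (3/2)R3 → (0, 0, 1, 0, 60/13)

rank = 4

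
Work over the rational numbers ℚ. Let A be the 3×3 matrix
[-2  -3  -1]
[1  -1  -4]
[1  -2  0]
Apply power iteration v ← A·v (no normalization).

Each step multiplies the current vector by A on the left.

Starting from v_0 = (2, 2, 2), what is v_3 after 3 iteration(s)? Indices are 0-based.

v_3 = (-116, 30, 42)

v_0 = (2, 2, 2).
v_1 = A·v_0 = (-12, -8, -2).
v_2 = A·v_1 = (50, 4, 4).
v_3 = A·v_2 = (-116, 30, 42).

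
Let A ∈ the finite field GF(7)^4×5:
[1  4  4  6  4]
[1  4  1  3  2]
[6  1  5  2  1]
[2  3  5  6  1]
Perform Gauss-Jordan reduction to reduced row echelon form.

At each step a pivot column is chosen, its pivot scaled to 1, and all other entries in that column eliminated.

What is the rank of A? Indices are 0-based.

rank = 4

pivot(0,0)=1: scale R0 → (1, 4, 4, 6, 4)
  clear (1,0): R1 −= (1)R0 → (0, 0, 4, 4, 5)
  clear (2,0): R2 −= (6)R0 → (0, 5, 2, 1, 5)
  clear (3,0): R3 −= (2)R0 → (0, 2, 4, 1, 0)
pivot(1,1): swap R1↔R2
pivot(1,1)=5: scale R1 → (0, 1, 6, 3, 1)
  clear (0,1): R0 −= (4)R1 → (1, 0, 1, 1, 0)
  clear (3,1): R3 −= (2)R1 → (0, 0, 6, 2, 5)
pivot(2,2)=4: scale R2 → (0, 0, 1, 1, 3)
  clear (0,2): R0 −= (1)R2 → (1, 0, 0, 0, 4)
  clear (1,2): R1 −= (6)R2 → (0, 1, 0, 4, 4)
  clear (3,2): R3 −= (6)R2 → (0, 0, 0, 3, 1)
pivot(3,3)=3: scale R3 → (0, 0, 0, 1, 5)
  clear (1,3): R1 −= (4)R3 → (0, 1, 0, 0, 5)
  clear (2,3): R2 −= (1)R3 → (0, 0, 1, 0, 5)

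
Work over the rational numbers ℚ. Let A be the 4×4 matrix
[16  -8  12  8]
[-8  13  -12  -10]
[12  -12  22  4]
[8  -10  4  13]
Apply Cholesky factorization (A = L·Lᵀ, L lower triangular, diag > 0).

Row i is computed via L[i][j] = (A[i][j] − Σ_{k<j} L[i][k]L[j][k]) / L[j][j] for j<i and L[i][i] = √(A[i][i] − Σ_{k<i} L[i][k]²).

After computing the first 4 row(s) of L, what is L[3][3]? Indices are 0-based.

Step 1: L[0][0] = √(16) = 4.
  L[1][0] = (-8) / L[0][0] = -2.
Step 2: L[1][1] = √(9) = 3.
  L[2][0] = (12) / L[0][0] = 3.
  L[2][1] = (-6) / L[1][1] = -2.
Step 3: L[2][2] = √(9) = 3.
  L[3][0] = (8) / L[0][0] = 2.
  L[3][1] = (-6) / L[1][1] = -2.
  L[3][2] = (-6) / L[2][2] = -2.
Step 4: L[3][3] = √(1) = 1.

L[3][3] = 1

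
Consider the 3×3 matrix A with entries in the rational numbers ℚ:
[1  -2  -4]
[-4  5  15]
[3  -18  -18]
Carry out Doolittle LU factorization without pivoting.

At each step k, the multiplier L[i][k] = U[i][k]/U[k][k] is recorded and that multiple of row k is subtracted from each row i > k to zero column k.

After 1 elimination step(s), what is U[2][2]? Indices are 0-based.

[col 0] pivot 1
  R1 -= -4*R0 → (0, -3, -1)  (L[1][0] := -4)
  R2 -= 3*R0 → (0, -12, -6)  (L[2][0] := 3)

U[2][2] = -6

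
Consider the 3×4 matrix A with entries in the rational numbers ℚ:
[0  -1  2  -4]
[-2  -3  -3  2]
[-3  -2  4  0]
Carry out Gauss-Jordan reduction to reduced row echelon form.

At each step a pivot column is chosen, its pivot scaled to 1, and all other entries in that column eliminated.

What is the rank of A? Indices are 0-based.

rank = 3

[1] R0 <-> R1
[1] R0 /= -2  ⇒  (1, 3/2, 3/2, -1)
     R2 -= -3·R0  ⇒  (0, 5/2, 17/2, -3)
[2] R1 /= -1  ⇒  (0, 1, -2, 4)
     R0 -= 3/2·R1  ⇒  (1, 0, 9/2, -7)
     R2 -= 5/2·R1  ⇒  (0, 0, 27/2, -13)
[3] R2 /= 27/2  ⇒  (0, 0, 1, -26/27)
     R0 -= 9/2·R2  ⇒  (1, 0, 0, -8/3)
     R1 -= -2·R2  ⇒  (0, 1, 0, 56/27)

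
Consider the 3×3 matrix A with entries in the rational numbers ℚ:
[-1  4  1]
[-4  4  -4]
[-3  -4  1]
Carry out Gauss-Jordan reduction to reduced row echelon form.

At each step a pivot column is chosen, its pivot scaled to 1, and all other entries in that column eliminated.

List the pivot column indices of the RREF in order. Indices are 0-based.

[1] R0 /= -1  ⇒  (1, -4, -1)
     R1 -= -4·R0  ⇒  (0, -12, -8)
     R2 -= -3·R0  ⇒  (0, -16, -2)
[2] R1 /= -12  ⇒  (0, 1, 2/3)
     R0 -= -4·R1  ⇒  (1, 0, 5/3)
     R2 -= -16·R1  ⇒  (0, 0, 26/3)
[3] R2 /= 26/3  ⇒  (0, 0, 1)
     R0 -= 5/3·R2  ⇒  (1, 0, 0)
     R1 -= 2/3·R2  ⇒  (0, 1, 0)

pivot columns: 0, 1, 2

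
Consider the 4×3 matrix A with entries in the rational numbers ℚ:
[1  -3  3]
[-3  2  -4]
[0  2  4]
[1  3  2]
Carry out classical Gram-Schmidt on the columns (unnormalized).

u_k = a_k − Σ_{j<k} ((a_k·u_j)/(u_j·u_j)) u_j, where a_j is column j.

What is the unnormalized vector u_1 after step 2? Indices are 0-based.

Step 1: u_0 = a_0 = (1, -3, 0, 1).
Step 2: u_1 = a_1 − (-6/11)·u_0 = (-27/11, 4/11, 2, 39/11).

u_1 = (-27/11, 4/11, 2, 39/11)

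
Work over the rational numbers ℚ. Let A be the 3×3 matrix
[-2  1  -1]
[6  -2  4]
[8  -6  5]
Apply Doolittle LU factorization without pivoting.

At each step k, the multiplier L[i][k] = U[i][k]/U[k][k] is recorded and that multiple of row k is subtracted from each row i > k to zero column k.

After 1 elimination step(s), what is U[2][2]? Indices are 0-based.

U[2][2] = 1

Step 1: pivot at (0,0) is -2.
  row1 ← row1 − (-3)·row0  ⇒  L[1][0]=-3, U row1=(0, 1, 1)
  row2 ← row2 − (-4)·row0  ⇒  L[2][0]=-4, U row2=(0, -2, 1)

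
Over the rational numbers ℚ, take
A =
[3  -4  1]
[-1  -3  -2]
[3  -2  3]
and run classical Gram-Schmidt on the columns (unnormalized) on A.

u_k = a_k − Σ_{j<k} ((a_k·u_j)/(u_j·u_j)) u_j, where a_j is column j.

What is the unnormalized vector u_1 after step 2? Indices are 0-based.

u_1 = (-31/19, -72/19, 7/19)

Step 1: u_0 = a_0 = (3, -1, 3).
Step 2: u_1 = a_1 − (-15/19)·u_0 = (-31/19, -72/19, 7/19).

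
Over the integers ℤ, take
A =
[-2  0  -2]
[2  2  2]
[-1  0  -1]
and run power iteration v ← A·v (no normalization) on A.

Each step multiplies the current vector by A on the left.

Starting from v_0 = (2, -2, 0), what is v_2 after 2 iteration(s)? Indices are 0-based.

v_0 = (2, -2, 0).
v_1 = A·v_0 = (-4, 0, -2).
v_2 = A·v_1 = (12, -12, 6).

v_2 = (12, -12, 6)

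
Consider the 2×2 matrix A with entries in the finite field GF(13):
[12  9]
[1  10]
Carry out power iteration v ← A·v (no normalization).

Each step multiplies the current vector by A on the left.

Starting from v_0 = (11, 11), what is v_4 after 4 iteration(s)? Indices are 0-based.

v_4 = (7, 3)

v_0 = (11, 11).
v_1 = A·v_0 = (10, 4).
v_2 = A·v_1 = (0, 11).
v_3 = A·v_2 = (8, 6).
v_4 = A·v_3 = (7, 3).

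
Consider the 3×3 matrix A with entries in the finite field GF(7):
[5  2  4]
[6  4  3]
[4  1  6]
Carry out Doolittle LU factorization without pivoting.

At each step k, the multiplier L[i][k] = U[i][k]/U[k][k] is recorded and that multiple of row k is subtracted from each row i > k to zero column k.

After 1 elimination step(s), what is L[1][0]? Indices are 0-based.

L[1][0] = 4

Step 1: pivot at (0,0) is 5.
  row1 ← row1 − (4)·row0  ⇒  L[1][0]=4, U row1=(0, 3, 1)
  row2 ← row2 − (5)·row0  ⇒  L[2][0]=5, U row2=(0, 5, 0)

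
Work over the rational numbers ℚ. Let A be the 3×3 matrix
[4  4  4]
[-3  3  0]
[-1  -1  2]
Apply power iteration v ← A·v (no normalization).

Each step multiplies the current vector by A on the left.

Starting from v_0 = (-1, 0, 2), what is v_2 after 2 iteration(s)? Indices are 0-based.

v_0 = (-1, 0, 2).
v_1 = A·v_0 = (4, 3, 5).
v_2 = A·v_1 = (48, -3, 3).

v_2 = (48, -3, 3)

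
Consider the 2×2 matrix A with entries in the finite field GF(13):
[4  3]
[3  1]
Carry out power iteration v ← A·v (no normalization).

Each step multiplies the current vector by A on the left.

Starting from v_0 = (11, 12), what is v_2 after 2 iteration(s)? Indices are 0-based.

v_2 = (0, 12)

v_0 = (11, 12).
v_1 = A·v_0 = (2, 6).
v_2 = A·v_1 = (0, 12).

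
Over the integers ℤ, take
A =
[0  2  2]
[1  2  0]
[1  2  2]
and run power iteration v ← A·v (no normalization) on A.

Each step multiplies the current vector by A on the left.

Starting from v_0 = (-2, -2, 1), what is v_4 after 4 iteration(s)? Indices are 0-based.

v_0 = (-2, -2, 1).
v_1 = A·v_0 = (-2, -6, -4).
v_2 = A·v_1 = (-20, -14, -22).
v_3 = A·v_2 = (-72, -48, -92).
v_4 = A·v_3 = (-280, -168, -352).

v_4 = (-280, -168, -352)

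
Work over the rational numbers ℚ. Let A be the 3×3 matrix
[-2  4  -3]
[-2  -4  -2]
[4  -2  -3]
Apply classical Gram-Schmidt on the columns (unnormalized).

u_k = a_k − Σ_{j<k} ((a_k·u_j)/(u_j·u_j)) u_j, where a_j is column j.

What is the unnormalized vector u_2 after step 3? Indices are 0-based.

u_2 = (-33/10, -99/50, -66/25)

Step 1: u_0 = a_0 = (-2, -2, 4).
Step 2: u_1 = a_1 − (-1/3)·u_0 = (10/3, -14/3, -2/3).
Step 3: u_2 = a_2 − (-1/12)·u_0 − (1/25)·u_1 = (-33/10, -99/50, -66/25).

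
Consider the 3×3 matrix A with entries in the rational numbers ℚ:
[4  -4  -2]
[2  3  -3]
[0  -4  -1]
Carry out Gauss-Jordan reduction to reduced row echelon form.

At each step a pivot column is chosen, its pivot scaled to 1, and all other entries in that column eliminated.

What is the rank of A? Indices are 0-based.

rank = 3

step 1: normalize row 0 (÷4) = (1, -1, -1/2)
  row 1: subtract 2×row0 = (0, 5, -2)
step 2: normalize row 1 (÷5) = (0, 1, -2/5)
  row 0: subtract -1×row1 = (1, 0, -9/10)
  row 2: subtract -4×row1 = (0, 0, -13/5)
step 3: normalize row 2 (÷-13/5) = (0, 0, 1)
  row 0: subtract -9/10×row2 = (1, 0, 0)
  row 1: subtract -2/5×row2 = (0, 1, 0)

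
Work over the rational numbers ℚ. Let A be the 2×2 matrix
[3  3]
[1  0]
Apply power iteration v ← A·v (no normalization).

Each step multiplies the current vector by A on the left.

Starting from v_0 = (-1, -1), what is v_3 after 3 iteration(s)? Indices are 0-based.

v_3 = (-81, -21)

v_0 = (-1, -1).
v_1 = A·v_0 = (-6, -1).
v_2 = A·v_1 = (-21, -6).
v_3 = A·v_2 = (-81, -21).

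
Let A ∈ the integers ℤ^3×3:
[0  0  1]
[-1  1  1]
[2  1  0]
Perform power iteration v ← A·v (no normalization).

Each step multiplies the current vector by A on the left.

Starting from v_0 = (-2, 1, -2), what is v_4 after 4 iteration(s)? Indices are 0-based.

v_0 = (-2, 1, -2).
v_1 = A·v_0 = (-2, 1, -3).
v_2 = A·v_1 = (-3, 0, -3).
v_3 = A·v_2 = (-3, 0, -6).
v_4 = A·v_3 = (-6, -3, -6).

v_4 = (-6, -3, -6)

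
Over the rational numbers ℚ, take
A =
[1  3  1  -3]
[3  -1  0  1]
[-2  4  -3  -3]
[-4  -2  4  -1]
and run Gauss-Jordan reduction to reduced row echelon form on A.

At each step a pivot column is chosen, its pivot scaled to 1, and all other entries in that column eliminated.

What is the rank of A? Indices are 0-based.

step 1: normalize row 0 (÷1) = (1, 3, 1, -3)
  row 1: subtract 3×row0 = (0, -10, -3, 10)
  row 2: subtract -2×row0 = (0, 10, -1, -9)
  row 3: subtract -4×row0 = (0, 10, 8, -13)
step 2: normalize row 1 (÷-10) = (0, 1, 3/10, -1)
  row 0: subtract 3×row1 = (1, 0, 1/10, 0)
  row 2: subtract 10×row1 = (0, 0, -4, 1)
  row 3: subtract 10×row1 = (0, 0, 5, -3)
step 3: normalize row 2 (÷-4) = (0, 0, 1, -1/4)
  row 0: subtract 1/10×row2 = (1, 0, 0, 1/40)
  row 1: subtract 3/10×row2 = (0, 1, 0, -37/40)
  row 3: subtract 5×row2 = (0, 0, 0, -7/4)
step 4: normalize row 3 (÷-7/4) = (0, 0, 0, 1)
  row 0: subtract 1/40×row3 = (1, 0, 0, 0)
  row 1: subtract -37/40×row3 = (0, 1, 0, 0)
  row 2: subtract -1/4×row3 = (0, 0, 1, 0)

rank = 4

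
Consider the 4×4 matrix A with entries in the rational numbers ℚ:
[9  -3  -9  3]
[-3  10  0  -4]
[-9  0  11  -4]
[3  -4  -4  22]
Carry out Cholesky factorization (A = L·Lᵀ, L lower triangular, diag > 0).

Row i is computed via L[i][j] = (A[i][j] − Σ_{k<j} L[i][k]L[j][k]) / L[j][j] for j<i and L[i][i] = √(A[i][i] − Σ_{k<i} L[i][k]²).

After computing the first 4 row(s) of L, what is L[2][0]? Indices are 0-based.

L[2][0] = -3

Step 1: L[0][0] = √(9) = 3.
  L[1][0] = (-3) / L[0][0] = -1.
Step 2: L[1][1] = √(9) = 3.
  L[2][0] = (-9) / L[0][0] = -3.
  L[2][1] = (-3) / L[1][1] = -1.
Step 3: L[2][2] = √(1) = 1.
  L[3][0] = (3) / L[0][0] = 1.
  L[3][1] = (-3) / L[1][1] = -1.
  L[3][2] = (-2) / L[2][2] = -2.
Step 4: L[3][3] = √(16) = 4.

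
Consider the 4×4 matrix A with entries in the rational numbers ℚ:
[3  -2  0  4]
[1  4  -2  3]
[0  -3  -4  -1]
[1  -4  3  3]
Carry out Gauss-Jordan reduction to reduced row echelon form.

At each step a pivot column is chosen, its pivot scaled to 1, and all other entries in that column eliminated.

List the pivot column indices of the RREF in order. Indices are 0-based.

pivot(0,0)=3: scale R0 → (1, -2/3, 0, 4/3)
  clear (1,0): R1 −= (1)R0 → (0, 14/3, -2, 5/3)
  clear (3,0): R3 −= (1)R0 → (0, -10/3, 3, 5/3)
pivot(1,1)=14/3: scale R1 → (0, 1, -3/7, 5/14)
  clear (0,1): R0 −= (-2/3)R1 → (1, 0, -2/7, 11/7)
  clear (2,1): R2 −= (-3)R1 → (0, 0, -37/7, 1/14)
  clear (3,1): R3 −= (-10/3)R1 → (0, 0, 11/7, 20/7)
pivot(2,2)=-37/7: scale R2 → (0, 0, 1, -1/74)
  clear (0,2): R0 −= (-2/7)R2 → (1, 0, 0, 58/37)
  clear (1,2): R1 −= (-3/7)R2 → (0, 1, 0, 13/37)
  clear (3,2): R3 −= (11/7)R2 → (0, 0, 0, 213/74)
pivot(3,3)=213/74: scale R3 → (0, 0, 0, 1)
  clear (0,3): R0 −= (58/37)R3 → (1, 0, 0, 0)
  clear (1,3): R1 −= (13/37)R3 → (0, 1, 0, 0)
  clear (2,3): R2 −= (-1/74)R3 → (0, 0, 1, 0)

pivot columns: 0, 1, 2, 3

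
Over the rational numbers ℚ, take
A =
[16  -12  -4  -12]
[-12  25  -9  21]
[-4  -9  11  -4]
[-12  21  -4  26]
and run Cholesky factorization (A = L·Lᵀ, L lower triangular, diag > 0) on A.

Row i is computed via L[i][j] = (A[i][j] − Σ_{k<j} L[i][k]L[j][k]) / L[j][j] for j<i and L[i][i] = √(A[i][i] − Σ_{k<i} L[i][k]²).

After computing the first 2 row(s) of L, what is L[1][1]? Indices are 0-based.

Step 1: L[0][0] = √(16) = 4.
  L[1][0] = (-12) / L[0][0] = -3.
Step 2: L[1][1] = √(16) = 4.

L[1][1] = 4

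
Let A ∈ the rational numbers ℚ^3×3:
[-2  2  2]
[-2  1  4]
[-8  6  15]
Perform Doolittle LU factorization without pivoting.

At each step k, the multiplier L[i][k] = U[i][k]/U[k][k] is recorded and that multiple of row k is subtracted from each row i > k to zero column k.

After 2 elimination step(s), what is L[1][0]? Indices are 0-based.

Step 1: pivot at (0,0) is -2.
  row1 ← row1 − (1)·row0  ⇒  L[1][0]=1, U row1=(0, -1, 2)
  row2 ← row2 − (4)·row0  ⇒  L[2][0]=4, U row2=(0, -2, 7)
Step 2: pivot at (1,1) is -1.
  row2 ← row2 − (2)·row1  ⇒  L[2][1]=2, U row2=(0, 0, 3)

L[1][0] = 1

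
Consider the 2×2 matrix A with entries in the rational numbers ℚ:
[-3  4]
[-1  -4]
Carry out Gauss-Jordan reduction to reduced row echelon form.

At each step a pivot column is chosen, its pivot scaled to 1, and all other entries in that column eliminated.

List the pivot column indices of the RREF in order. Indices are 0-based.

pivot columns: 0, 1

pivot(0,0)=-3: scale R0 → (1, -4/3)
  clear (1,0): R1 −= (-1)R0 → (0, -16/3)
pivot(1,1)=-16/3: scale R1 → (0, 1)
  clear (0,1): R0 −= (-4/3)R1 → (1, 0)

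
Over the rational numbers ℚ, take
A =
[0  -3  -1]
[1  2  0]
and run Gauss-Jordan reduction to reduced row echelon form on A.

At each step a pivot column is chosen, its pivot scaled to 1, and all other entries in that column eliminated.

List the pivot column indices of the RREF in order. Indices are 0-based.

pivot(0,0): swap R0↔R1
pivot(0,0)=1: scale R0 → (1, 2, 0)
pivot(1,1)=-3: scale R1 → (0, 1, 1/3)
  clear (0,1): R0 −= (2)R1 → (1, 0, -2/3)

pivot columns: 0, 1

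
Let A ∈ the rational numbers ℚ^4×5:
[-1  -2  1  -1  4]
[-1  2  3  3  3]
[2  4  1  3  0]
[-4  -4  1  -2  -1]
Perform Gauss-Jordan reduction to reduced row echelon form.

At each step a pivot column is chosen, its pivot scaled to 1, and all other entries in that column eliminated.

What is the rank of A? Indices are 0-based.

pivot(0,0)=-1: scale R0 → (1, 2, -1, 1, -4)
  clear (1,0): R1 −= (-1)R0 → (0, 4, 2, 4, -1)
  clear (2,0): R2 −= (2)R0 → (0, 0, 3, 1, 8)
  clear (3,0): R3 −= (-4)R0 → (0, 4, -3, 2, -17)
pivot(1,1)=4: scale R1 → (0, 1, 1/2, 1, -1/4)
  clear (0,1): R0 −= (2)R1 → (1, 0, -2, -1, -7/2)
  clear (3,1): R3 −= (4)R1 → (0, 0, -5, -2, -16)
pivot(2,2)=3: scale R2 → (0, 0, 1, 1/3, 8/3)
  clear (0,2): R0 −= (-2)R2 → (1, 0, 0, -1/3, 11/6)
  clear (1,2): R1 −= (1/2)R2 → (0, 1, 0, 5/6, -19/12)
  clear (3,2): R3 −= (-5)R2 → (0, 0, 0, -1/3, -8/3)
pivot(3,3)=-1/3: scale R3 → (0, 0, 0, 1, 8)
  clear (0,3): R0 −= (-1/3)R3 → (1, 0, 0, 0, 9/2)
  clear (1,3): R1 −= (5/6)R3 → (0, 1, 0, 0, -33/4)
  clear (2,3): R2 −= (1/3)R3 → (0, 0, 1, 0, 0)

rank = 4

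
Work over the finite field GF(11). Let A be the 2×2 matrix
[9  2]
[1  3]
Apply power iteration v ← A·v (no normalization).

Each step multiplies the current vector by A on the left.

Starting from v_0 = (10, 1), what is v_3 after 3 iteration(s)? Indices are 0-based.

v_0 = (10, 1).
v_1 = A·v_0 = (4, 2).
v_2 = A·v_1 = (7, 10).
v_3 = A·v_2 = (6, 4).

v_3 = (6, 4)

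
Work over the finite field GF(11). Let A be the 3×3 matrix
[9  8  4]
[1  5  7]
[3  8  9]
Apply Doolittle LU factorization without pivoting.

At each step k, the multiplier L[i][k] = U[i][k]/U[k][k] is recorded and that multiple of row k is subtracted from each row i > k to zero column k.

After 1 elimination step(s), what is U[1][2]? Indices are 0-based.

[col 0] pivot 9
  R1 -= 5*R0 → (0, 9, 9)  (L[1][0] := 5)
  R2 -= 4*R0 → (0, 9, 4)  (L[2][0] := 4)

U[1][2] = 9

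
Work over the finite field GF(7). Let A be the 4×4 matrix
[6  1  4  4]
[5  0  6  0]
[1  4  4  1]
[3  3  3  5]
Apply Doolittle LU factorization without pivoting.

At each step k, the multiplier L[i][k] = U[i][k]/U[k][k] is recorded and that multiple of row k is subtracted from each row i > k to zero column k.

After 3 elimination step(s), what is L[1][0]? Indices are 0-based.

L[1][0] = 2

[col 0] pivot 6
  R1 -= 2*R0 → (0, 5, 5, 6)  (L[1][0] := 2)
  R2 -= 6*R0 → (0, 5, 1, 5)  (L[2][0] := 6)
  R3 -= 4*R0 → (0, 6, 1, 3)  (L[3][0] := 4)
[col 1] pivot 5
  R2 -= 1*R1 → (0, 0, 3, 6)  (L[2][1] := 1)
  R3 -= 4*R1 → (0, 0, 2, 0)  (L[3][1] := 4)
[col 2] pivot 3
  R3 -= 3*R2 → (0, 0, 0, 3)  (L[3][2] := 3)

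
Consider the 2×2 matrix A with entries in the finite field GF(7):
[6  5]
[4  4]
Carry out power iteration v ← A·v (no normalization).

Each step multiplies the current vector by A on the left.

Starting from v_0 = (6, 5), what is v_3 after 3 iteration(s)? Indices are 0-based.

v_0 = (6, 5).
v_1 = A·v_0 = (5, 2).
v_2 = A·v_1 = (5, 0).
v_3 = A·v_2 = (2, 6).

v_3 = (2, 6)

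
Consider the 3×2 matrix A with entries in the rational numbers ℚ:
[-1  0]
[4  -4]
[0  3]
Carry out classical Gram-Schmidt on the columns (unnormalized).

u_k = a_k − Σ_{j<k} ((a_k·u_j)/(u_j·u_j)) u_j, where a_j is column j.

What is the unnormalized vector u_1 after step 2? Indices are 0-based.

Step 1: u_0 = a_0 = (-1, 4, 0).
Step 2: u_1 = a_1 − (-16/17)·u_0 = (-16/17, -4/17, 3).

u_1 = (-16/17, -4/17, 3)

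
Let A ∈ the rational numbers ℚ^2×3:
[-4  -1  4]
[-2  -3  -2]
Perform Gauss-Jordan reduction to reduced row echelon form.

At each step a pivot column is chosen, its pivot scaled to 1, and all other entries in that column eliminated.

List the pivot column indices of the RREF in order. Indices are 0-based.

pivot columns: 0, 1

pivot(0,0)=-4: scale R0 → (1, 1/4, -1)
  clear (1,0): R1 −= (-2)R0 → (0, -5/2, -4)
pivot(1,1)=-5/2: scale R1 → (0, 1, 8/5)
  clear (0,1): R0 −= (1/4)R1 → (1, 0, -7/5)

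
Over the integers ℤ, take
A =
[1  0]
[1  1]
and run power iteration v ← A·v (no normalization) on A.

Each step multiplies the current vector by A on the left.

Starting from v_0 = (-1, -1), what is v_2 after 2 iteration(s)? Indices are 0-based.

v_0 = (-1, -1).
v_1 = A·v_0 = (-1, -2).
v_2 = A·v_1 = (-1, -3).

v_2 = (-1, -3)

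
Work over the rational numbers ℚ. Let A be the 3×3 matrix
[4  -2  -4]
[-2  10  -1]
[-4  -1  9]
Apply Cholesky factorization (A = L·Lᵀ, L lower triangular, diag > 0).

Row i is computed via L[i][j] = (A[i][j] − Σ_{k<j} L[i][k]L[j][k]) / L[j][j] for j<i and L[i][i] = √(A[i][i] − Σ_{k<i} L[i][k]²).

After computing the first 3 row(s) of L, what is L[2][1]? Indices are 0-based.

Step 1: L[0][0] = √(4) = 2.
  L[1][0] = (-2) / L[0][0] = -1.
Step 2: L[1][1] = √(9) = 3.
  L[2][0] = (-4) / L[0][0] = -2.
  L[2][1] = (-3) / L[1][1] = -1.
Step 3: L[2][2] = √(4) = 2.

L[2][1] = -1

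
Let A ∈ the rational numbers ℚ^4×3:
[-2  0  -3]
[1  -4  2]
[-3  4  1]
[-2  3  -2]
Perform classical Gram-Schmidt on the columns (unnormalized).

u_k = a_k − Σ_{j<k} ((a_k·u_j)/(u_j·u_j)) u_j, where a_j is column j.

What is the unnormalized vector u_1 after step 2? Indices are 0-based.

Step 1: u_0 = a_0 = (-2, 1, -3, -2).
Step 2: u_1 = a_1 − (-11/9)·u_0 = (-22/9, -25/9, 1/3, 5/9).

u_1 = (-22/9, -25/9, 1/3, 5/9)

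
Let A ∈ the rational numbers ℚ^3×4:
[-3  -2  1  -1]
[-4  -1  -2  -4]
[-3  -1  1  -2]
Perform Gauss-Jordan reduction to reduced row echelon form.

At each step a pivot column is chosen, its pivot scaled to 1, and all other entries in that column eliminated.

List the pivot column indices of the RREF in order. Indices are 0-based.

pivot columns: 0, 1, 2

pivot(0,0)=-3: scale R0 → (1, 2/3, -1/3, 1/3)
  clear (1,0): R1 −= (-4)R0 → (0, 5/3, -10/3, -8/3)
  clear (2,0): R2 −= (-3)R0 → (0, 1, 0, -1)
pivot(1,1)=5/3: scale R1 → (0, 1, -2, -8/5)
  clear (0,1): R0 −= (2/3)R1 → (1, 0, 1, 7/5)
  clear (2,1): R2 −= (1)R1 → (0, 0, 2, 3/5)
pivot(2,2)=2: scale R2 → (0, 0, 1, 3/10)
  clear (0,2): R0 −= (1)R2 → (1, 0, 0, 11/10)
  clear (1,2): R1 −= (-2)R2 → (0, 1, 0, -1)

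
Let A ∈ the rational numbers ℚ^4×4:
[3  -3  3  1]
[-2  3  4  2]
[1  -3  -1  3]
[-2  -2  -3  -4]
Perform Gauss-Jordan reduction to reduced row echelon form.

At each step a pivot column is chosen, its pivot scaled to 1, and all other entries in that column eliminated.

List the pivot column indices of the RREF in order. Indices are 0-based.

pivot(0,0)=3: scale R0 → (1, -1, 1, 1/3)
  clear (1,0): R1 −= (-2)R0 → (0, 1, 6, 8/3)
  clear (2,0): R2 −= (1)R0 → (0, -2, -2, 8/3)
  clear (3,0): R3 −= (-2)R0 → (0, -4, -1, -10/3)
pivot(1,1)=1: scale R1 → (0, 1, 6, 8/3)
  clear (0,1): R0 −= (-1)R1 → (1, 0, 7, 3)
  clear (2,1): R2 −= (-2)R1 → (0, 0, 10, 8)
  clear (3,1): R3 −= (-4)R1 → (0, 0, 23, 22/3)
pivot(2,2)=10: scale R2 → (0, 0, 1, 4/5)
  clear (0,2): R0 −= (7)R2 → (1, 0, 0, -13/5)
  clear (1,2): R1 −= (6)R2 → (0, 1, 0, -32/15)
  clear (3,2): R3 −= (23)R2 → (0, 0, 0, -166/15)
pivot(3,3)=-166/15: scale R3 → (0, 0, 0, 1)
  clear (0,3): R0 −= (-13/5)R3 → (1, 0, 0, 0)
  clear (1,3): R1 −= (-32/15)R3 → (0, 1, 0, 0)
  clear (2,3): R2 −= (4/5)R3 → (0, 0, 1, 0)

pivot columns: 0, 1, 2, 3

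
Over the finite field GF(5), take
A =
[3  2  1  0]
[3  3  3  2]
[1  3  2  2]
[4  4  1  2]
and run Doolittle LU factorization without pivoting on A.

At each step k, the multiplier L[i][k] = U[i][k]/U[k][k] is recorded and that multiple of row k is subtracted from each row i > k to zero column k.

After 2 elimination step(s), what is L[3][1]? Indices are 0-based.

Step 1: pivot at (0,0) is 3.
  row1 ← row1 − (1)·row0  ⇒  L[1][0]=1, U row1=(0, 1, 2, 2)
  row2 ← row2 − (2)·row0  ⇒  L[2][0]=2, U row2=(0, 4, 0, 2)
  row3 ← row3 − (3)·row0  ⇒  L[3][0]=3, U row3=(0, 3, 3, 2)
Step 2: pivot at (1,1) is 1.
  row2 ← row2 − (4)·row1  ⇒  L[2][1]=4, U row2=(0, 0, 2, 4)
  row3 ← row3 − (3)·row1  ⇒  L[3][1]=3, U row3=(0, 0, 2, 1)

L[3][1] = 3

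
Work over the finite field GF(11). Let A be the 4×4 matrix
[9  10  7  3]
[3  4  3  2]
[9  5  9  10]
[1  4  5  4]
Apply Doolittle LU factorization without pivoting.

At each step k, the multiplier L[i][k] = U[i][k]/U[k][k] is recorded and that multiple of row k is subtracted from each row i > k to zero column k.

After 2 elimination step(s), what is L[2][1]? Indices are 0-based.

Step 1: pivot at (0,0) is 9.
  row1 ← row1 − (4)·row0  ⇒  L[1][0]=4, U row1=(0, 8, 8, 1)
  row2 ← row2 − (1)·row0  ⇒  L[2][0]=1, U row2=(0, 6, 2, 7)
  row3 ← row3 − (5)·row0  ⇒  L[3][0]=5, U row3=(0, 9, 3, 0)
Step 2: pivot at (1,1) is 8.
  row2 ← row2 − (9)·row1  ⇒  L[2][1]=9, U row2=(0, 0, 7, 9)
  row3 ← row3 − (8)·row1  ⇒  L[3][1]=8, U row3=(0, 0, 5, 3)

L[2][1] = 9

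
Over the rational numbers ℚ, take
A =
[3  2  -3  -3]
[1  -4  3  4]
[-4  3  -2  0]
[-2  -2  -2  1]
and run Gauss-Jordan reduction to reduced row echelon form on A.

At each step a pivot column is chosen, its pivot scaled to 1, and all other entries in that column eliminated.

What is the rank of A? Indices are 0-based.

[1] R0 /= 3  ⇒  (1, 2/3, -1, -1)
     R1 -= 1·R0  ⇒  (0, -14/3, 4, 5)
     R2 -= -4·R0  ⇒  (0, 17/3, -6, -4)
     R3 -= -2·R0  ⇒  (0, -2/3, -4, -1)
[2] R1 /= -14/3  ⇒  (0, 1, -6/7, -15/14)
     R0 -= 2/3·R1  ⇒  (1, 0, -3/7, -2/7)
     R2 -= 17/3·R1  ⇒  (0, 0, -8/7, 29/14)
     R3 -= -2/3·R1  ⇒  (0, 0, -32/7, -12/7)
[3] R2 /= -8/7  ⇒  (0, 0, 1, -29/16)
     R0 -= -3/7·R2  ⇒  (1, 0, 0, -17/16)
     R1 -= -6/7·R2  ⇒  (0, 1, 0, -21/8)
     R3 -= -32/7·R2  ⇒  (0, 0, 0, -10)
[4] R3 /= -10  ⇒  (0, 0, 0, 1)
     R0 -= -17/16·R3  ⇒  (1, 0, 0, 0)
     R1 -= -21/8·R3  ⇒  (0, 1, 0, 0)
     R2 -= -29/16·R3  ⇒  (0, 0, 1, 0)

rank = 4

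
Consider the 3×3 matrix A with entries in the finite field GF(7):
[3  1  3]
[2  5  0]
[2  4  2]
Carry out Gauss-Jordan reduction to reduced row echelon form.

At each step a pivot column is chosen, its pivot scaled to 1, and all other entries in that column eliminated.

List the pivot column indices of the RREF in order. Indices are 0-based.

pivot columns: 0, 1, 2

pivot(0,0)=3: scale R0 → (1, 5, 1)
  clear (1,0): R1 −= (2)R0 → (0, 2, 5)
  clear (2,0): R2 −= (2)R0 → (0, 1, 0)
pivot(1,1)=2: scale R1 → (0, 1, 6)
  clear (0,1): R0 −= (5)R1 → (1, 0, 6)
  clear (2,1): R2 −= (1)R1 → (0, 0, 1)
pivot(2,2)=1: scale R2 → (0, 0, 1)
  clear (0,2): R0 −= (6)R2 → (1, 0, 0)
  clear (1,2): R1 −= (6)R2 → (0, 1, 0)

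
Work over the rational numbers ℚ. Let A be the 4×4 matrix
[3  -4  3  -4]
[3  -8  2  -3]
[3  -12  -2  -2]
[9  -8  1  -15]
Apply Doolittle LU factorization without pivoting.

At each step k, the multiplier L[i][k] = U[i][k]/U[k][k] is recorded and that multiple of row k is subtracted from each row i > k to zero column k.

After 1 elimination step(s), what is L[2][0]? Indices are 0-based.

[col 0] pivot 3
  R1 -= 1*R0 → (0, -4, -1, 1)  (L[1][0] := 1)
  R2 -= 1*R0 → (0, -8, -5, 2)  (L[2][0] := 1)
  R3 -= 3*R0 → (0, 4, -8, -3)  (L[3][0] := 3)

L[2][0] = 1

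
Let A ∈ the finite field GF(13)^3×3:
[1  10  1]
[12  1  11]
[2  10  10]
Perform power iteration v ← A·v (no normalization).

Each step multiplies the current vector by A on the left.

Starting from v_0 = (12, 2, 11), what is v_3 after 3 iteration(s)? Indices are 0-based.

v_0 = (12, 2, 11).
v_1 = A·v_0 = (4, 7, 11).
v_2 = A·v_1 = (7, 7, 6).
v_3 = A·v_2 = (5, 1, 1).

v_3 = (5, 1, 1)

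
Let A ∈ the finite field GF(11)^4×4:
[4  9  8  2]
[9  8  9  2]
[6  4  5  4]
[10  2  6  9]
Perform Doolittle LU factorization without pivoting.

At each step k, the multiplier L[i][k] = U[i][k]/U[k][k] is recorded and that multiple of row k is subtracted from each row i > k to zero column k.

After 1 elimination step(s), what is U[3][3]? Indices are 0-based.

[col 0] pivot 4
  R1 -= 5*R0 → (0, 7, 2, 3)  (L[1][0] := 5)
  R2 -= 7*R0 → (0, 7, 4, 1)  (L[2][0] := 7)
  R3 -= 8*R0 → (0, 7, 8, 4)  (L[3][0] := 8)

U[3][3] = 4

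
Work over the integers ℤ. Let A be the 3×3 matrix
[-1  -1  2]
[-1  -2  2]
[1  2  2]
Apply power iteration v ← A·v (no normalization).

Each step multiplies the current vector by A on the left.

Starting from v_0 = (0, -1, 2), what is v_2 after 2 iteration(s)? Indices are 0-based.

v_2 = (-7, -13, 21)

v_0 = (0, -1, 2).
v_1 = A·v_0 = (5, 6, 2).
v_2 = A·v_1 = (-7, -13, 21).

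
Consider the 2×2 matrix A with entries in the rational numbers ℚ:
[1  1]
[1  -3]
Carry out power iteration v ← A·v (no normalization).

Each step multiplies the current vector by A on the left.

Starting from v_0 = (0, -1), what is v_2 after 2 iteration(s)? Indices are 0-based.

v_0 = (0, -1).
v_1 = A·v_0 = (-1, 3).
v_2 = A·v_1 = (2, -10).

v_2 = (2, -10)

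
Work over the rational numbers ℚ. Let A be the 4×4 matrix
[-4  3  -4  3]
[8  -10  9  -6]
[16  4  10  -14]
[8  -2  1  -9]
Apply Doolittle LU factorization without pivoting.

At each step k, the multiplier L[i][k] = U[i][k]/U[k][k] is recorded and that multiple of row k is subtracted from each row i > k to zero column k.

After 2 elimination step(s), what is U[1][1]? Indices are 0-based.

U[1][1] = -4

[col 0] pivot -4
  R1 -= -2*R0 → (0, -4, 1, 0)  (L[1][0] := -2)
  R2 -= -4*R0 → (0, 16, -6, -2)  (L[2][0] := -4)
  R3 -= -2*R0 → (0, 4, -7, -3)  (L[3][0] := -2)
[col 1] pivot -4
  R2 -= -4*R1 → (0, 0, -2, -2)  (L[2][1] := -4)
  R3 -= -1*R1 → (0, 0, -6, -3)  (L[3][1] := -1)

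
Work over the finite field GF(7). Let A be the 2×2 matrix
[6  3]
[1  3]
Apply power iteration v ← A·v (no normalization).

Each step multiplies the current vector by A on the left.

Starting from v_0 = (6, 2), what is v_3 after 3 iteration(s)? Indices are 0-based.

v_0 = (6, 2).
v_1 = A·v_0 = (0, 5).
v_2 = A·v_1 = (1, 1).
v_3 = A·v_2 = (2, 4).

v_3 = (2, 4)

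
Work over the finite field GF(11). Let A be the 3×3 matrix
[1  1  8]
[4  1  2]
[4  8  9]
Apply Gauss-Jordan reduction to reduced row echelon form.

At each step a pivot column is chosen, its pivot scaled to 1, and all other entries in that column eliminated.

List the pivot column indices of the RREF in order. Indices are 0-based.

[1] R0 /= 1  ⇒  (1, 1, 8)
     R1 -= 4·R0  ⇒  (0, 8, 3)
     R2 -= 4·R0  ⇒  (0, 4, 10)
[2] R1 /= 8  ⇒  (0, 1, 10)
     R0 -= 1·R1  ⇒  (1, 0, 9)
     R2 -= 4·R1  ⇒  (0, 0, 3)
[3] R2 /= 3  ⇒  (0, 0, 1)
     R0 -= 9·R2  ⇒  (1, 0, 0)
     R1 -= 10·R2  ⇒  (0, 1, 0)

pivot columns: 0, 1, 2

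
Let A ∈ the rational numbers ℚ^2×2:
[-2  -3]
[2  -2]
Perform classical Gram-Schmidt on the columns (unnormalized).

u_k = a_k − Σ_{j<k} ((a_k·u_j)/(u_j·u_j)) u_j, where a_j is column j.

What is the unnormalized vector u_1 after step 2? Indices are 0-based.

Step 1: u_0 = a_0 = (-2, 2).
Step 2: u_1 = a_1 − (1/4)·u_0 = (-5/2, -5/2).

u_1 = (-5/2, -5/2)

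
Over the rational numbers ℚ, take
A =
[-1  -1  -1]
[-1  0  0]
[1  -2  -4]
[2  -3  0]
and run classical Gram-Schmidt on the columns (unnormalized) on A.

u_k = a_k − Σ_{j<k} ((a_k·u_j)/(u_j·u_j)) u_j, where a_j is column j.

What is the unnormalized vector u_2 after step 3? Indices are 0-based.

u_2 = (2/7, 3/7, -19/7, 12/7)

Step 1: u_0 = a_0 = (-1, -1, 1, 2).
Step 2: u_1 = a_1 − (-1)·u_0 = (-2, -1, -1, -1).
Step 3: u_2 = a_2 − (-3/7)·u_0 − (6/7)·u_1 = (2/7, 3/7, -19/7, 12/7).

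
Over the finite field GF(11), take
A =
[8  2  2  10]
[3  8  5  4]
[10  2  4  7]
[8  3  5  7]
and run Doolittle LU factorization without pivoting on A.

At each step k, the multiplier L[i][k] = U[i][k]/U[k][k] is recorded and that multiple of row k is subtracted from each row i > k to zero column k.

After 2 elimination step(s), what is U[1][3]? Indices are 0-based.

U[1][3] = 3

[col 0] pivot 8
  R1 -= 10*R0 → (0, 10, 7, 3)  (L[1][0] := 10)
  R2 -= 4*R0 → (0, 5, 7, 0)  (L[2][0] := 4)
  R3 -= 1*R0 → (0, 1, 3, 8)  (L[3][0] := 1)
[col 1] pivot 10
  R2 -= 6*R1 → (0, 0, 9, 4)  (L[2][1] := 6)
  R3 -= 10*R1 → (0, 0, 10, 0)  (L[3][1] := 10)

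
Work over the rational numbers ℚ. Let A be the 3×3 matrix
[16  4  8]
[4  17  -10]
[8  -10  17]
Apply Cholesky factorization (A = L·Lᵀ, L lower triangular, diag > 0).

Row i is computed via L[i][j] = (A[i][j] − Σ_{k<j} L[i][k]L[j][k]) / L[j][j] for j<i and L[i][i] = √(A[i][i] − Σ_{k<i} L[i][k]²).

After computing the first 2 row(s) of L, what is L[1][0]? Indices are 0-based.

L[1][0] = 1

Step 1: L[0][0] = √(16) = 4.
  L[1][0] = (4) / L[0][0] = 1.
Step 2: L[1][1] = √(16) = 4.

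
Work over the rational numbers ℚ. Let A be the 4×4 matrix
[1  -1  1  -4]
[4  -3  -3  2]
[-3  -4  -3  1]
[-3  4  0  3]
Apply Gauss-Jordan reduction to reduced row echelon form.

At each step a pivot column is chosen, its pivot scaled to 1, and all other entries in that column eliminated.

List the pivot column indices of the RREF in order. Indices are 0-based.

pivot columns: 0, 1, 2, 3

step 1: normalize row 0 (÷1) = (1, -1, 1, -4)
  row 1: subtract 4×row0 = (0, 1, -7, 18)
  row 2: subtract -3×row0 = (0, -7, 0, -11)
  row 3: subtract -3×row0 = (0, 1, 3, -9)
step 2: normalize row 1 (÷1) = (0, 1, -7, 18)
  row 0: subtract -1×row1 = (1, 0, -6, 14)
  row 2: subtract -7×row1 = (0, 0, -49, 115)
  row 3: subtract 1×row1 = (0, 0, 10, -27)
step 3: normalize row 2 (÷-49) = (0, 0, 1, -115/49)
  row 0: subtract -6×row2 = (1, 0, 0, -4/49)
  row 1: subtract -7×row2 = (0, 1, 0, 11/7)
  row 3: subtract 10×row2 = (0, 0, 0, -173/49)
step 4: normalize row 3 (÷-173/49) = (0, 0, 0, 1)
  row 0: subtract -4/49×row3 = (1, 0, 0, 0)
  row 1: subtract 11/7×row3 = (0, 1, 0, 0)
  row 2: subtract -115/49×row3 = (0, 0, 1, 0)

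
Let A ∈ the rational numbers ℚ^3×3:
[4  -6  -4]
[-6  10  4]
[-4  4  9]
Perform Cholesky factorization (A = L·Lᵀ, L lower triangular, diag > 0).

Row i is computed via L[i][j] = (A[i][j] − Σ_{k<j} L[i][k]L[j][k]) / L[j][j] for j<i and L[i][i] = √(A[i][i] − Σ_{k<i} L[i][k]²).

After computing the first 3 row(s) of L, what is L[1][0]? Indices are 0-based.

L[1][0] = -3

Step 1: L[0][0] = √(4) = 2.
  L[1][0] = (-6) / L[0][0] = -3.
Step 2: L[1][1] = √(1) = 1.
  L[2][0] = (-4) / L[0][0] = -2.
  L[2][1] = (-2) / L[1][1] = -2.
Step 3: L[2][2] = √(1) = 1.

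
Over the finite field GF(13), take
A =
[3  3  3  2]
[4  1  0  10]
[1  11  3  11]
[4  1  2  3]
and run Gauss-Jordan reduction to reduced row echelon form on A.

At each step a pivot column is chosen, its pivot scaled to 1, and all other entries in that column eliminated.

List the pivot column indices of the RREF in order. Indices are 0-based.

pivot columns: 0, 1, 2, 3

[1] R0 /= 3  ⇒  (1, 1, 1, 5)
     R1 -= 4·R0  ⇒  (0, 10, 9, 3)
     R2 -= 1·R0  ⇒  (0, 10, 2, 6)
     R3 -= 4·R0  ⇒  (0, 10, 11, 9)
[2] R1 /= 10  ⇒  (0, 1, 10, 12)
     R0 -= 1·R1  ⇒  (1, 0, 4, 6)
     R2 -= 10·R1  ⇒  (0, 0, 6, 3)
     R3 -= 10·R1  ⇒  (0, 0, 2, 6)
[3] R2 /= 6  ⇒  (0, 0, 1, 7)
     R0 -= 4·R2  ⇒  (1, 0, 0, 4)
     R1 -= 10·R2  ⇒  (0, 1, 0, 7)
     R3 -= 2·R2  ⇒  (0, 0, 0, 5)
[4] R3 /= 5  ⇒  (0, 0, 0, 1)
     R0 -= 4·R3  ⇒  (1, 0, 0, 0)
     R1 -= 7·R3  ⇒  (0, 1, 0, 0)
     R2 -= 7·R3  ⇒  (0, 0, 1, 0)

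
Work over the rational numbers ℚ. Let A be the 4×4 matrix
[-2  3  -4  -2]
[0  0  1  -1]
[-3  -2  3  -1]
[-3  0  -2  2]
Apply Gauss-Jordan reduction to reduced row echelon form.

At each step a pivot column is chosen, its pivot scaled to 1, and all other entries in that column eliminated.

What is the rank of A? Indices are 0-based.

step 1: normalize row 0 (÷-2) = (1, -3/2, 2, 1)
  row 2: subtract -3×row0 = (0, -13/2, 9, 2)
  row 3: subtract -3×row0 = (0, -9/2, 4, 5)
step 2: exchange rows 1,2
step 2: normalize row 1 (÷-13/2) = (0, 1, -18/13, -4/13)
  row 0: subtract -3/2×row1 = (1, 0, -1/13, 7/13)
  row 3: subtract -9/2×row1 = (0, 0, -29/13, 47/13)
step 3: normalize row 2 (÷1) = (0, 0, 1, -1)
  row 0: subtract -1/13×row2 = (1, 0, 0, 6/13)
  row 1: subtract -18/13×row2 = (0, 1, 0, -22/13)
  row 3: subtract -29/13×row2 = (0, 0, 0, 18/13)
step 4: normalize row 3 (÷18/13) = (0, 0, 0, 1)
  row 0: subtract 6/13×row3 = (1, 0, 0, 0)
  row 1: subtract -22/13×row3 = (0, 1, 0, 0)
  row 2: subtract -1×row3 = (0, 0, 1, 0)

rank = 4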